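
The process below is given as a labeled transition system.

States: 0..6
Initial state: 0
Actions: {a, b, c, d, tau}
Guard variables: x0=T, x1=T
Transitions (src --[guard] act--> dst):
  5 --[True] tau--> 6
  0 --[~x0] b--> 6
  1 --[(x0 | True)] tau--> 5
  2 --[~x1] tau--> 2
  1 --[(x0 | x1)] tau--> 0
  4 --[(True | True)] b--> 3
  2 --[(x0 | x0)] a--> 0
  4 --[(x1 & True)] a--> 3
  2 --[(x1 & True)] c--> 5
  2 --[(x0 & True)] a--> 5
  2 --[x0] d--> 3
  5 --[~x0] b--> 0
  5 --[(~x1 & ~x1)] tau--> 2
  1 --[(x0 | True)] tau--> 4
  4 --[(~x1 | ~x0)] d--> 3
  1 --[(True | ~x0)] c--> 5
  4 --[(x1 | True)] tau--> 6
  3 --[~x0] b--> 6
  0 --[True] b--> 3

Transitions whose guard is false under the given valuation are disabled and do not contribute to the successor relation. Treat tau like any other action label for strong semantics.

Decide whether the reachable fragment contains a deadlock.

Reachable = {0,3}
  0: b→3  [deg 1]
  3: ∅  [no exit]
witness 3: b

Answer: DEADLOCK at state 3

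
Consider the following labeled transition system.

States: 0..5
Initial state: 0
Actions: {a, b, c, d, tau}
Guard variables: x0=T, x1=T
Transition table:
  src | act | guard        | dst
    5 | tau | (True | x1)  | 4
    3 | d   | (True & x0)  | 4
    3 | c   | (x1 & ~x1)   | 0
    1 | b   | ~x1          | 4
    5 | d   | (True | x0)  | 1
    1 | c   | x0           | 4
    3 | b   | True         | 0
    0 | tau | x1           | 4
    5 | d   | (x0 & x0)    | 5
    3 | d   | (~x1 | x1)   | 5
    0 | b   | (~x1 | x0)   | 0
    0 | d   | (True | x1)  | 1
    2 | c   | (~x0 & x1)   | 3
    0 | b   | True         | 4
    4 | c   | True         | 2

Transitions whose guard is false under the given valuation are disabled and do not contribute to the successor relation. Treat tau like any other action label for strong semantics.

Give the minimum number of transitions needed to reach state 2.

Answer: 2

Analysis:
Layered search for 2:
  depth 0: {0}
  depth 1: {1,4}
  depth 2: {2}
2 enters at depth 2; path b·c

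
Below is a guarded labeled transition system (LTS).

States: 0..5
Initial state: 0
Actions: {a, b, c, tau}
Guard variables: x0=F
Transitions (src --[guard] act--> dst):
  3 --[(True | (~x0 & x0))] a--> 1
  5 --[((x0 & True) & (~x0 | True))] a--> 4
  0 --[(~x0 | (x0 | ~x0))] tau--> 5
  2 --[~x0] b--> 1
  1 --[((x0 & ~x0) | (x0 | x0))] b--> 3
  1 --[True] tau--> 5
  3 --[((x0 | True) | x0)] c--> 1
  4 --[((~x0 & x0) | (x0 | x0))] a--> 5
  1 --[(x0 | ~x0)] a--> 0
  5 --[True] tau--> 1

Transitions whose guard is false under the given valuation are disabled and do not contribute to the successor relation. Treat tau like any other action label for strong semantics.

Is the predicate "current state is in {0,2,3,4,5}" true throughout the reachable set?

Safe = {0,2,3,4,5}
Reachable = {0,1,5}
  0: ok
  1: outside
  5: ok
counterexample path to 1: tau·tau

Answer: INVARIANT VIOLATED at state 1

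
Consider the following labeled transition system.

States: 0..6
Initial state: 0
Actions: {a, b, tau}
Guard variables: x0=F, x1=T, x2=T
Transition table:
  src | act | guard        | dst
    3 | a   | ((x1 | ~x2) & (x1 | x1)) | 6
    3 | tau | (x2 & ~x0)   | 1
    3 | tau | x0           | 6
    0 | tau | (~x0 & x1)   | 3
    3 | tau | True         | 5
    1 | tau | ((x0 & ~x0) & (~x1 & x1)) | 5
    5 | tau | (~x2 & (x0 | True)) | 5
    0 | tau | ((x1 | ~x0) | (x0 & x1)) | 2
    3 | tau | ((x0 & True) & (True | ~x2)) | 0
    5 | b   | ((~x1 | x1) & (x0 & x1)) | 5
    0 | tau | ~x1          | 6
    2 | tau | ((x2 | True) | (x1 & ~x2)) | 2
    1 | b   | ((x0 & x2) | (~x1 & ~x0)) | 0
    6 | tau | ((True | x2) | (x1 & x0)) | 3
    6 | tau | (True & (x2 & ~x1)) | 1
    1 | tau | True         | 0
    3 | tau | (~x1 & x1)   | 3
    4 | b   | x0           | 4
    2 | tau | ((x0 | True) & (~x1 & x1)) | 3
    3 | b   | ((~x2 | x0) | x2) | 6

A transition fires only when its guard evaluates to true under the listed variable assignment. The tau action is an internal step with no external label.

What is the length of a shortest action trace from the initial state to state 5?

Answer: 2

Working:
Breadth-first toward 5:
  L0 = {0}
  L1 = {2,3}
  L2 = {1,5,6}
first hit 5 at d=2 via tau·tau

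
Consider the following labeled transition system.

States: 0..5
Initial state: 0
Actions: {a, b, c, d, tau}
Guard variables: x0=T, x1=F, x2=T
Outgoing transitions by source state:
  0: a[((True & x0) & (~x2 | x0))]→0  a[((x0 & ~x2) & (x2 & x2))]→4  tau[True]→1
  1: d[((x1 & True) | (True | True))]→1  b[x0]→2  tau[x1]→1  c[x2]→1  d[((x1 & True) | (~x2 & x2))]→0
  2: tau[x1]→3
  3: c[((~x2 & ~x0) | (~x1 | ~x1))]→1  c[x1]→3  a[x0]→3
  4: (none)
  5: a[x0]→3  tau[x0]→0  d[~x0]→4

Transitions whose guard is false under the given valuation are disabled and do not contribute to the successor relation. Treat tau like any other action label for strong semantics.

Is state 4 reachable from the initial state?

9 transition(s) survive guard evaluation.
depth 0: {0}
depth 1: {1}  total {0,1}
depth 2: {2}  total {0,1,2}
R = {0,1,2}

Answer: UNREACHABLE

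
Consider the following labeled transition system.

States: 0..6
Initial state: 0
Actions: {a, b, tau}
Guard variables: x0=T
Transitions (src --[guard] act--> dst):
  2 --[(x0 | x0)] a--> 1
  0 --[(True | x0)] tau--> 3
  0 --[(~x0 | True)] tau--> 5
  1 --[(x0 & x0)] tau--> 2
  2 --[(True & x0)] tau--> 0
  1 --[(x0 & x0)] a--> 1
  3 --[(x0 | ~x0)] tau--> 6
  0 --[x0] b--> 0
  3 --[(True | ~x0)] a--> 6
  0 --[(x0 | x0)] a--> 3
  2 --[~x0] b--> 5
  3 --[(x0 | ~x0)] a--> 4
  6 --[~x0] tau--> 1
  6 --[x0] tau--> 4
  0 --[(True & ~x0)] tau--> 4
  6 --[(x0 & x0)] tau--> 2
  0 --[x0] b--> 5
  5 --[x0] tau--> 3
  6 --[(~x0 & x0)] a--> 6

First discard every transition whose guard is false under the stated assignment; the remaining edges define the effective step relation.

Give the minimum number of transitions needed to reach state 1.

Answer: 4

Working:
BFS to 1:
  Layer 0: {0}
  Layer 1: {3,5}
  Layer 2: {4,6}
  Layer 3: {2}
  Layer 4: {1}
1 enters at depth 4; path a·a·tau·a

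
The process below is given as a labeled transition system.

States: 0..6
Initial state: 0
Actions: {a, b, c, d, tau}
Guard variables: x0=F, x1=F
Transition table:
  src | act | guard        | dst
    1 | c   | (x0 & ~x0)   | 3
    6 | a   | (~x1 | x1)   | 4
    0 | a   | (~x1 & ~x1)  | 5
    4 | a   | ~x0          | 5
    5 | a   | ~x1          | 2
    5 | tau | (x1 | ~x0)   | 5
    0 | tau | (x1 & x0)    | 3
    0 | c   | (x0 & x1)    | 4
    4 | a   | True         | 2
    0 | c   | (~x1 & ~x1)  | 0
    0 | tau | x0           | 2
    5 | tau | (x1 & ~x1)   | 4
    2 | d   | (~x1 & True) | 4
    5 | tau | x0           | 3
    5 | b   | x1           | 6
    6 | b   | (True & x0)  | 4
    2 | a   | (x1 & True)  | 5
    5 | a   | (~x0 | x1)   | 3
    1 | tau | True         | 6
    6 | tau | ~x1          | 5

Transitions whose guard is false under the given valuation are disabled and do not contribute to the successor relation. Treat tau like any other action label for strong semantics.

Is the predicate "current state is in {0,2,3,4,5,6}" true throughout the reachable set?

Answer: INVARIANT HOLDS

Working:
Allowed set {0,2,3,4,5,6}
Reachable = {0,2,3,4,5}
  0: safe
  2: safe
  3: safe
  4: safe
  5: safe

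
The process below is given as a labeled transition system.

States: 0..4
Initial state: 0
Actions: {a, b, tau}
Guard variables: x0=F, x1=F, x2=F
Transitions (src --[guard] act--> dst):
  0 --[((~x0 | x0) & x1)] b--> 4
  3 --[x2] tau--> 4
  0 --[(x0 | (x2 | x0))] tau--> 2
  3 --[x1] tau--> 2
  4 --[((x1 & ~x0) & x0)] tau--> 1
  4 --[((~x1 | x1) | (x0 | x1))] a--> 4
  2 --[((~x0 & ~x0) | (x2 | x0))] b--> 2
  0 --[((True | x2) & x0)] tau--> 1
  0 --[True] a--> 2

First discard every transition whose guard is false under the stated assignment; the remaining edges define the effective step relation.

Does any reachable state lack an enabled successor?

Reach set: {0,2}
  0: a→2  [deg 1]
  2: b→2  [deg 1]

Answer: DEADLOCK-FREE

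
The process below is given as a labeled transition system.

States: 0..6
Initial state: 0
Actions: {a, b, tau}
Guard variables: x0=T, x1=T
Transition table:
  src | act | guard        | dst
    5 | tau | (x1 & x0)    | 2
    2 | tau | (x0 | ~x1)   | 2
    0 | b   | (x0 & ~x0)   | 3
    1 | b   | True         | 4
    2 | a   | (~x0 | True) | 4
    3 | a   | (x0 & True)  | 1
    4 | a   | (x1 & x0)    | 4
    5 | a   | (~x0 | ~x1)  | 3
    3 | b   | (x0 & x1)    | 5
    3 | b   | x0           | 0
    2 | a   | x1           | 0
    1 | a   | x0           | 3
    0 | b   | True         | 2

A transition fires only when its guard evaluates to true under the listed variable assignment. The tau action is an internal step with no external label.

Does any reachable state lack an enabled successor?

Answer: DEADLOCK-FREE

Analysis:
Reachable = {0,2,4}
  0: b→2  [1 out]
  2: a→0  a→4  tau→2  [3 out]
  4: a→4  [1 out]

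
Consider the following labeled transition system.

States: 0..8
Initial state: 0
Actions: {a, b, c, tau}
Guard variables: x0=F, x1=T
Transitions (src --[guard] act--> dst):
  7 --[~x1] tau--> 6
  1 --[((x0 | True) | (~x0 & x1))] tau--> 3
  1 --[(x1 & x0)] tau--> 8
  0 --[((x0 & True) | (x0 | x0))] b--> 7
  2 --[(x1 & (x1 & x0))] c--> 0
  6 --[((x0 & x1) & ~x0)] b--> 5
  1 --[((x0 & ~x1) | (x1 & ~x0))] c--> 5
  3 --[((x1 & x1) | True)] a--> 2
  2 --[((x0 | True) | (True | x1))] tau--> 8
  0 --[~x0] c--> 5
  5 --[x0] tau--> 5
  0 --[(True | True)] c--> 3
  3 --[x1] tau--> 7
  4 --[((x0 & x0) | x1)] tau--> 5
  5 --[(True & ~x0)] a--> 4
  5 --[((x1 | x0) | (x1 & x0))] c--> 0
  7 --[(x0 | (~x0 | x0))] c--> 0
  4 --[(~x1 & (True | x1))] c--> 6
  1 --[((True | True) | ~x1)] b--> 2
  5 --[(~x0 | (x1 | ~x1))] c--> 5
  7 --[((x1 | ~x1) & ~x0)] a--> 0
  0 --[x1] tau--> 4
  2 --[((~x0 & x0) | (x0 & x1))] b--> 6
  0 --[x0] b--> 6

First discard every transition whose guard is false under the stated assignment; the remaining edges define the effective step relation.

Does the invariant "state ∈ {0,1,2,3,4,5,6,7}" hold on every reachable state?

Inv-set: {0,1,2,3,4,5,6,7}
Reachable = {0,2,3,4,5,7,8}
  0: ✓
  2: ✓
  3: ✓
  4: ✓
  5: ✓
  7: ✓
  8: VIOLATES
witness against invariant: c·a·tau → 8

Answer: INVARIANT VIOLATED at state 8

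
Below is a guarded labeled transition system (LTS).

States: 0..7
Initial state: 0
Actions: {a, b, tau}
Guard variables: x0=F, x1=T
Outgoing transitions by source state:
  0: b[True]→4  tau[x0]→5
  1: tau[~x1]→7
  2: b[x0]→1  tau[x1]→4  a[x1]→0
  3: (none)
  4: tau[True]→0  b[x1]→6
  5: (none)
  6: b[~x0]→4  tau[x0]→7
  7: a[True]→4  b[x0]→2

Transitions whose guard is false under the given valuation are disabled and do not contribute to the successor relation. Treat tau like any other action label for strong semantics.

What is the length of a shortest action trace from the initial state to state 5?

BFS to 5:
  Layer 0: {0}
  Layer 1: {4}
  Layer 2: {6}
5 never appears.

Answer: UNREACHABLE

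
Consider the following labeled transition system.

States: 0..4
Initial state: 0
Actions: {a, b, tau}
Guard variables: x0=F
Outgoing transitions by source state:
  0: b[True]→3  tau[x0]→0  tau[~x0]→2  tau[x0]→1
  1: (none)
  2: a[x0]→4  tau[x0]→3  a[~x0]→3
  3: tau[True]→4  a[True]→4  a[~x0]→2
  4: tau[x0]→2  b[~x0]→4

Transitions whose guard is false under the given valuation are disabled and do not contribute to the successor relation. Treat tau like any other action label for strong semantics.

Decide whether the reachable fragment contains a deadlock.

Reachable = {0,2,3,4}
  0: b→3  tau→2  [deg 2]
  2: a→3  [deg 1]
  3: a→2  a→4  tau→4  [deg 3]
  4: b→4  [deg 1]

Answer: DEADLOCK-FREE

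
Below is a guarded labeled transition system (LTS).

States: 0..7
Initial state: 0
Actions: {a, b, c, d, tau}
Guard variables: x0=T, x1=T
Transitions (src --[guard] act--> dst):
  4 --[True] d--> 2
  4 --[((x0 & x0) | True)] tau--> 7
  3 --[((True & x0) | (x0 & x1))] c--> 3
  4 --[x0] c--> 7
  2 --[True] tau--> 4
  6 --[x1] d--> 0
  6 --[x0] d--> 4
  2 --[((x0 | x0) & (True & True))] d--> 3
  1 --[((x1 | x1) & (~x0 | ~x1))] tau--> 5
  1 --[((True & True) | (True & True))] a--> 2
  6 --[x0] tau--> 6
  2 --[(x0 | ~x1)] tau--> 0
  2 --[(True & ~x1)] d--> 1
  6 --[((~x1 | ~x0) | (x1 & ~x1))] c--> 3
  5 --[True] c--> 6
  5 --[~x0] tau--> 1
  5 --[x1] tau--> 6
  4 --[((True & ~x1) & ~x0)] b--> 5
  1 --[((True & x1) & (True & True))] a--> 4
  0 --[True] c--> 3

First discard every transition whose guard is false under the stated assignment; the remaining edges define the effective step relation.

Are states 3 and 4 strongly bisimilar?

Refine partition for ~:
  round 0: {{0,1,2,3,4,5,6,7}}
  round 1: {{0,3},{1},{2,6},{4},{5},{7}}
  round 2: {{0,3},{1},{2},{4},{5},{6},{7}}
Fixed point at round 3; 7 class(es).
[3]={0,3}  [4]={4}

Answer: NOT BISIMILAR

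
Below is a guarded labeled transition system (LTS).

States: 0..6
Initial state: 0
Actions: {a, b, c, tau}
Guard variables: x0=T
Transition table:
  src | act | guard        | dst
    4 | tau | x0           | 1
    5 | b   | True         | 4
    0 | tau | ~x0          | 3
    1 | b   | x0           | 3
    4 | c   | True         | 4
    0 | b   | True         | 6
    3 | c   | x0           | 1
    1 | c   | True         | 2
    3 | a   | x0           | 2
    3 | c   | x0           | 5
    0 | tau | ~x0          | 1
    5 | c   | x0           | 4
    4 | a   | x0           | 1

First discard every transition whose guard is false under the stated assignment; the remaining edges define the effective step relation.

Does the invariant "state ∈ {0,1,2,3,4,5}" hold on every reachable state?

Answer: INVARIANT VIOLATED at state 6

Trace:
Inv-set: {0,1,2,3,4,5}
Reach set: {0,6}
  0: ✓
  6: ✗ unsafe
witness against invariant: b → 6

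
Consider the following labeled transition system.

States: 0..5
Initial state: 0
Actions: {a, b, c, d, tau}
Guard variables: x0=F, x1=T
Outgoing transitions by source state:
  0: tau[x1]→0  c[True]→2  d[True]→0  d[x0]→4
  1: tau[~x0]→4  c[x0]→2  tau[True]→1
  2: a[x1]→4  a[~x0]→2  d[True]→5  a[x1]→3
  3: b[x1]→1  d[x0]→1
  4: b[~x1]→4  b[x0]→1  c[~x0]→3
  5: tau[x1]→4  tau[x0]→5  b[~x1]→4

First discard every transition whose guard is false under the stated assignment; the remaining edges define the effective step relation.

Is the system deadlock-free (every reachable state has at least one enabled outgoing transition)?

Reachable = {0,1,2,3,4,5}
  0: c→2  d→0  tau→0  [deg 3]
  1: tau→1  tau→4  [deg 2]
  2: a→2  a→3  a→4  d→5  [deg 4]
  3: b→1  [deg 1]
  4: c→3  [deg 1]
  5: tau→4  [deg 1]

Answer: DEADLOCK-FREE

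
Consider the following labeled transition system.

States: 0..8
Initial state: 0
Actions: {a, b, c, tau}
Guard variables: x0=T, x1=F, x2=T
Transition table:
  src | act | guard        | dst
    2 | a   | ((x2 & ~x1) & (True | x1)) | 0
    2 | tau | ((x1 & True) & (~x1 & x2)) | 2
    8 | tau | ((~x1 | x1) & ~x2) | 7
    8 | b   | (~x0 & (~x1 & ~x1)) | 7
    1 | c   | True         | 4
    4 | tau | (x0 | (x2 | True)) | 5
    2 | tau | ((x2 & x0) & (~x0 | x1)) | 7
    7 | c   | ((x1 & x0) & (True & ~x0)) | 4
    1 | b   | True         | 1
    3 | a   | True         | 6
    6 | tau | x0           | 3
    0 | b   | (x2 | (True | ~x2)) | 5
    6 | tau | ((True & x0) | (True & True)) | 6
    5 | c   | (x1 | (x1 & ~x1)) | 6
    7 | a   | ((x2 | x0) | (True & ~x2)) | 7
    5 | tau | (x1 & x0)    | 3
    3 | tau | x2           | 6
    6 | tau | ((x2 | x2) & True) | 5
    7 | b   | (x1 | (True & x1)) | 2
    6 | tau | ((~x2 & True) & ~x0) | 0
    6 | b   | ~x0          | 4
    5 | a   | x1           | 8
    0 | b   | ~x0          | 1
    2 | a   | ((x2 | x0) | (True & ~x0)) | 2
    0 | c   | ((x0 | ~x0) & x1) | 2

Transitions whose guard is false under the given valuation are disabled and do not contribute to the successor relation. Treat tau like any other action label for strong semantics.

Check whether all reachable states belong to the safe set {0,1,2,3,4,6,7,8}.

Answer: INVARIANT VIOLATED at state 5

Analysis:
Allowed set {0,1,2,3,4,6,7,8}
R = {0,5}
  0: safe
  5: outside
reach 5 via b — violates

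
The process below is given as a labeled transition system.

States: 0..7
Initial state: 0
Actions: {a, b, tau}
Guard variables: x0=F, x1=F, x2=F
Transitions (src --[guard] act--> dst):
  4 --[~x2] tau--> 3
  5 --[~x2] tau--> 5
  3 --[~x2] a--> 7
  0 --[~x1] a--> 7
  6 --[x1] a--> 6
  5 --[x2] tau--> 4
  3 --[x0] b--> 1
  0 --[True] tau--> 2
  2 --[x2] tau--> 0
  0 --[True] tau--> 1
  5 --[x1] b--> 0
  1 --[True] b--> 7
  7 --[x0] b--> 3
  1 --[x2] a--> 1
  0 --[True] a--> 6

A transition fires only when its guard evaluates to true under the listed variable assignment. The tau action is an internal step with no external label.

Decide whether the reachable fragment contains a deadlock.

Reachable = {0,1,2,6,7}
  0: a→6  a→7  tau→1  tau→2  [deg 4]
  1: b→7  [deg 1]
  2: ∅  [STUCK]
  6: ∅  [STUCK]
  7: ∅  [STUCK]
witness 2: tau

Answer: DEADLOCK at state 2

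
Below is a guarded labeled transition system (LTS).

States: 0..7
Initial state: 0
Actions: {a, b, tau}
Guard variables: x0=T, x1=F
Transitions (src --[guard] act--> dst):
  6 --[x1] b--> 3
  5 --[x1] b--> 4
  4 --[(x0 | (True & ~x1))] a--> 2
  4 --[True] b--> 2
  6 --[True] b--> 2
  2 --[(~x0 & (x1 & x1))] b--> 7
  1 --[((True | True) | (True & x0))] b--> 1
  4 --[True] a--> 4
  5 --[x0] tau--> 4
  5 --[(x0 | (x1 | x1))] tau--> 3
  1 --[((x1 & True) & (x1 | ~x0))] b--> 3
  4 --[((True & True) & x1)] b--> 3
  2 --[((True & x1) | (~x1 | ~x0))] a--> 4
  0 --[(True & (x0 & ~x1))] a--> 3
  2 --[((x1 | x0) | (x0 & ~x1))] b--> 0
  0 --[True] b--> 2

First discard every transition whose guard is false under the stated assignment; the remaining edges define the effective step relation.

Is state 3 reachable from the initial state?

Guard filter leaves 11 enabled edge(s).
Layer 0: {0}
Layer 1: {2,3}  now seen {0,2,3}
Layer 2: {4}  now seen {0,2,3,4}
R = {0,2,3,4}
trace reaching 3: a

Answer: REACHABLE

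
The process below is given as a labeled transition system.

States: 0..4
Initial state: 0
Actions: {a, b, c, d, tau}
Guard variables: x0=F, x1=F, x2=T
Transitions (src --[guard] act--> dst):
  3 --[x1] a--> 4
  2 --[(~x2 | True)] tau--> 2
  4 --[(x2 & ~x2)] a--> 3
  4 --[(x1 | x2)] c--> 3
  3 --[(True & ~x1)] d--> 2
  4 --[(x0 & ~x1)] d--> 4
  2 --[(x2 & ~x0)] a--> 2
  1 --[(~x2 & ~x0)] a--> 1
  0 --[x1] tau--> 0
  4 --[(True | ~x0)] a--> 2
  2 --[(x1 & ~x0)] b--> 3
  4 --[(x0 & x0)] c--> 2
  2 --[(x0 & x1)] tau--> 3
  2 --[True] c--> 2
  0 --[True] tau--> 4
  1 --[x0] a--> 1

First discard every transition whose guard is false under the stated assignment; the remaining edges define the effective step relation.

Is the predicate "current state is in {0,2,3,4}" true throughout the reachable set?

Answer: INVARIANT HOLDS

Working:
Allowed set {0,2,3,4}
Reach set: {0,2,3,4}
  0: ✓
  2: ✓
  3: ✓
  4: ✓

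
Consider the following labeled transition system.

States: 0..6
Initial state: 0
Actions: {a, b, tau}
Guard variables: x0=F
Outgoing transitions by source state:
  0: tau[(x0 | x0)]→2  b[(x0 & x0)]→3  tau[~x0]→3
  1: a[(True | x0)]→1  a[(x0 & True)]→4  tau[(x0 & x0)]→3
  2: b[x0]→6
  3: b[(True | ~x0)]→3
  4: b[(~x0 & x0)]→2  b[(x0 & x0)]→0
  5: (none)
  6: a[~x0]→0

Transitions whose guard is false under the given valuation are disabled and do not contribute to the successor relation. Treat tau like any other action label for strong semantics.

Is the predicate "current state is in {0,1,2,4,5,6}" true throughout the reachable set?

Answer: INVARIANT VIOLATED at state 3

Analysis:
Allowed set {0,1,2,4,5,6}
Reach set: {0,3}
  0: safe
  3: VIOLATES
counterexample path to 3: tau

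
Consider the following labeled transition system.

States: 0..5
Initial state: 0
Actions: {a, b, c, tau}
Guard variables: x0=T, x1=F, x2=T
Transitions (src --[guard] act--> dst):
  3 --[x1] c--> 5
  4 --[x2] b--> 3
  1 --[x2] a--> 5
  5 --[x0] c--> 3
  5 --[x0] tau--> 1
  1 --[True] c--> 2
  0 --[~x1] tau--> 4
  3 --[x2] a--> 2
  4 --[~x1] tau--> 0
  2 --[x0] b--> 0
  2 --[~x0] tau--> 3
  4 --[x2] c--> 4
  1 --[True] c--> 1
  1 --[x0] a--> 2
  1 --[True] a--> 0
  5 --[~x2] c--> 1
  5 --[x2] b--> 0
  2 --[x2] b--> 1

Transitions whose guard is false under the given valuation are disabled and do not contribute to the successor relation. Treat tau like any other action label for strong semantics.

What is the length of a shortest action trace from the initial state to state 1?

Layered search for 1:
  Layer 0: {0}
  Layer 1: {4}
  Layer 2: {3}
  Layer 3: {2}
  Layer 4: {1}
first hit 1 at d=4 via tau·b·a·b

Answer: 4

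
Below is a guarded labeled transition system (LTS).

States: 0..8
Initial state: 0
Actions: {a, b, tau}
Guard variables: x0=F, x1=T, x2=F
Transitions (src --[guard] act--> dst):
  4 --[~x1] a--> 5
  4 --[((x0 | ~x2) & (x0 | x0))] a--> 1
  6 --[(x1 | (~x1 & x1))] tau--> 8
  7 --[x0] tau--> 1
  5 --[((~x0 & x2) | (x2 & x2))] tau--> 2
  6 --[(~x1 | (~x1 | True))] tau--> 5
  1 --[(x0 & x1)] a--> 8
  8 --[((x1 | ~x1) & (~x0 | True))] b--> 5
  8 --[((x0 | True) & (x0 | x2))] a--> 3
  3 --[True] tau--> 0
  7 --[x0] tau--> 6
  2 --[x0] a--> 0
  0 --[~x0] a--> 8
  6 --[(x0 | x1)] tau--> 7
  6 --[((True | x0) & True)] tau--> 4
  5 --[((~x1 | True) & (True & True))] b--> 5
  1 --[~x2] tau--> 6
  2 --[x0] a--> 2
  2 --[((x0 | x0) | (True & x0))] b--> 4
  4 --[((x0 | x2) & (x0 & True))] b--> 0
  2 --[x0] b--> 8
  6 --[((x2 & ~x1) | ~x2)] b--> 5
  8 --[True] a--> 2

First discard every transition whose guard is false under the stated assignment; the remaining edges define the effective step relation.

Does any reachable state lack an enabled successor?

Answer: DEADLOCK at state 2

Trace:
R = {0,2,5,8}
  0: a→8  [deg 1]
  2: ∅  [deadlock]
  5: b→5  [deg 1]
  8: a→2  b→5  [deg 2]
trace reaching 2: a·a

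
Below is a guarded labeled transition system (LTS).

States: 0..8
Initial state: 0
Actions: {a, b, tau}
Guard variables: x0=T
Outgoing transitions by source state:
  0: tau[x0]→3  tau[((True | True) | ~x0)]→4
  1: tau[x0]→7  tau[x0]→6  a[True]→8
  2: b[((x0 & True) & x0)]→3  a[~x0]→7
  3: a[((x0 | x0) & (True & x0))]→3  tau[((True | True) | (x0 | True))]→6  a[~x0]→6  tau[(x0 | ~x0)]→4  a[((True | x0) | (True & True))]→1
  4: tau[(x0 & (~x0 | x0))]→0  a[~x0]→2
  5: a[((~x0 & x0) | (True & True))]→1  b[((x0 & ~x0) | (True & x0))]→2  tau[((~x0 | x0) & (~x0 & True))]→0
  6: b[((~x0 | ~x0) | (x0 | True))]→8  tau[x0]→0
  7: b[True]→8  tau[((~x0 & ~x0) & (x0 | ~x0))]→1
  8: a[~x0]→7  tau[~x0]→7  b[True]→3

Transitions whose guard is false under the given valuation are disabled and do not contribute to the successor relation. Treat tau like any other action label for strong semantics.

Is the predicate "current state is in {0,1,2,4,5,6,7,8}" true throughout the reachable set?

Answer: INVARIANT VIOLATED at state 3

Trace:
Allowed set {0,1,2,4,5,6,7,8}
R = {0,1,3,4,6,7,8}
  0: safe
  1: safe
  3: ✗ unsafe
  4: safe
  6: safe
  7: safe
  8: safe
reach 3 via tau — violates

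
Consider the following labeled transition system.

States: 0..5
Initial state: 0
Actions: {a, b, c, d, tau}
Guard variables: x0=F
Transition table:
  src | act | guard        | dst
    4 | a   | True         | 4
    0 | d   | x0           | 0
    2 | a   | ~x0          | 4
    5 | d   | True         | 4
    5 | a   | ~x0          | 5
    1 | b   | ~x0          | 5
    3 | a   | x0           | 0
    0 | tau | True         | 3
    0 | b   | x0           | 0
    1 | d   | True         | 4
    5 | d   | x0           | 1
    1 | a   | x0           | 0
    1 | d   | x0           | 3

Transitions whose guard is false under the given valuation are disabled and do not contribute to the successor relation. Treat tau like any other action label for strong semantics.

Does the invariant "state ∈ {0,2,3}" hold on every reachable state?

Safe = {0,2,3}
R = {0,3}
  0: ok
  3: ok

Answer: INVARIANT HOLDS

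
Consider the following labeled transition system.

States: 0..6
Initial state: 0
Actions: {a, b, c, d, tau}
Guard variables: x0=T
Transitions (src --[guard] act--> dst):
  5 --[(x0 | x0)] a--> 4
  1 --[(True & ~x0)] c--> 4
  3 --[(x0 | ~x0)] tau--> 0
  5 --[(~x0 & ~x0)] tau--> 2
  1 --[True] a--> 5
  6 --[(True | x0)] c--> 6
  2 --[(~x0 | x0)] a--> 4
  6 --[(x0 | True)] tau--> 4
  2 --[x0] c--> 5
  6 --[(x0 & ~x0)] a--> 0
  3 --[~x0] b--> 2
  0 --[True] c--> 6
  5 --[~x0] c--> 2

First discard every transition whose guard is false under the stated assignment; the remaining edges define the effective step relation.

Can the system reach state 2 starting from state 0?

After dropping false guards: 8 live edges.
depth 0: {0}
depth 1: {6}  total {0,6}
depth 2: {4}  total {0,4,6}
Reach set: {0,4,6}

Answer: UNREACHABLE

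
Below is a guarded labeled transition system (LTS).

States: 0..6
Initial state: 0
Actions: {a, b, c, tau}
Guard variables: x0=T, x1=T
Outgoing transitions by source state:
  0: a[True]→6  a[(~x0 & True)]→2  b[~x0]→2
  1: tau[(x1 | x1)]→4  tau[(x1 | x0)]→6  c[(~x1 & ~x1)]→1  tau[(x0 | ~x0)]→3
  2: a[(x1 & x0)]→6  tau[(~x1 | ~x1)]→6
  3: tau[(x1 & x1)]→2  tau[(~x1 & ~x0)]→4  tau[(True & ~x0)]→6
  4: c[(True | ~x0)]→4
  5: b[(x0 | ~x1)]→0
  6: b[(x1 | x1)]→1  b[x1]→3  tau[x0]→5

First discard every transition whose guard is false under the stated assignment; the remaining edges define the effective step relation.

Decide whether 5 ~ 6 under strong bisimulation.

Bisimulation quotient by refinement:
  P[0] = {{0,1,2,3,4,5,6}}
  P[1] = {{0,2},{1,3},{4},{5},{6}}
  P[2] = {{0,2},{1},{3},{4},{5},{6}}
6 equivalence class(es) (converged in 3)
[5]={5}  [6]={6}

Answer: NOT BISIMILAR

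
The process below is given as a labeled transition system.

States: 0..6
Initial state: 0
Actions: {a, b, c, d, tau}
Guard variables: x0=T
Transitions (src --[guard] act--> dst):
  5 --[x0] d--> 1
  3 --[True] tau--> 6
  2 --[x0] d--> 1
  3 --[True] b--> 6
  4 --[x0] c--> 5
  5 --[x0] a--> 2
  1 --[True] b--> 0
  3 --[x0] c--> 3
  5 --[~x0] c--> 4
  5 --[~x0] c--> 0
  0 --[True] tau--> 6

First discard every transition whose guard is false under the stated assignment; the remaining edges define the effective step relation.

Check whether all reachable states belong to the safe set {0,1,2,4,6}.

Inv-set: {0,1,2,4,6}
Reach set: {0,6}
  0: ✓
  6: ✓

Answer: INVARIANT HOLDS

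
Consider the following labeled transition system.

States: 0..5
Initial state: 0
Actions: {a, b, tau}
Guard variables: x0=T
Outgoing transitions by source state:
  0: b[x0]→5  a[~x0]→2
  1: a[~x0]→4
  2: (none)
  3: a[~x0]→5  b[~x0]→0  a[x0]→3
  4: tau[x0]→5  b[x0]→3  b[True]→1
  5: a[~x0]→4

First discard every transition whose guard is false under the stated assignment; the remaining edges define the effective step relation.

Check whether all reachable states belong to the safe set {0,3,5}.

Answer: INVARIANT HOLDS

Trace:
Allowed set {0,3,5}
Reachable = {0,5}
  0: ✓
  5: ✓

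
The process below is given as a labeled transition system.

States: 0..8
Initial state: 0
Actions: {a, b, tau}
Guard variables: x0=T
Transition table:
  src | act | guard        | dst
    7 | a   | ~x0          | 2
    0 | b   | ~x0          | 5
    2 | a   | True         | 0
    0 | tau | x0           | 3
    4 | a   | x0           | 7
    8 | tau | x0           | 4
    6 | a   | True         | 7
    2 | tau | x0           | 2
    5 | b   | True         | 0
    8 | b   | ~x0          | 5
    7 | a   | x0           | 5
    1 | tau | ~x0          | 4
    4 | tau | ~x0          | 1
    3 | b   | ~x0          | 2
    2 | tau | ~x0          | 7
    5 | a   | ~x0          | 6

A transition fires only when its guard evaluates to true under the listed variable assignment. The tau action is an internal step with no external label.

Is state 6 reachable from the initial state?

8 transition(s) survive guard evaluation.
depth 0: {0}
depth 1: {3}  total {0,3}
Reach set: {0,3}

Answer: UNREACHABLE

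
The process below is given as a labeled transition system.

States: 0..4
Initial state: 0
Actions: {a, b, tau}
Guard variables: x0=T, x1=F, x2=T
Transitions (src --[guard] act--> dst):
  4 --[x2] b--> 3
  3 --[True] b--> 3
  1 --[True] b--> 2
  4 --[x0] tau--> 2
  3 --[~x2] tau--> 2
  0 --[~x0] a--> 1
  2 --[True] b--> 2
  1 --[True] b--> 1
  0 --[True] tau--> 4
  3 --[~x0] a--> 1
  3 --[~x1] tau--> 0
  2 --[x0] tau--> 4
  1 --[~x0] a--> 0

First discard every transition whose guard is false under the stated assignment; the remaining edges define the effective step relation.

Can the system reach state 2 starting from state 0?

Answer: REACHABLE

Working:
Guard filter leaves 9 enabled edge(s).
depth 0: {0}
depth 1: {4}  cumulative {0,4}
depth 2: {2,3}  cumulative {0,2,3,4}
R = {0,2,3,4}
witness 2: tau·tau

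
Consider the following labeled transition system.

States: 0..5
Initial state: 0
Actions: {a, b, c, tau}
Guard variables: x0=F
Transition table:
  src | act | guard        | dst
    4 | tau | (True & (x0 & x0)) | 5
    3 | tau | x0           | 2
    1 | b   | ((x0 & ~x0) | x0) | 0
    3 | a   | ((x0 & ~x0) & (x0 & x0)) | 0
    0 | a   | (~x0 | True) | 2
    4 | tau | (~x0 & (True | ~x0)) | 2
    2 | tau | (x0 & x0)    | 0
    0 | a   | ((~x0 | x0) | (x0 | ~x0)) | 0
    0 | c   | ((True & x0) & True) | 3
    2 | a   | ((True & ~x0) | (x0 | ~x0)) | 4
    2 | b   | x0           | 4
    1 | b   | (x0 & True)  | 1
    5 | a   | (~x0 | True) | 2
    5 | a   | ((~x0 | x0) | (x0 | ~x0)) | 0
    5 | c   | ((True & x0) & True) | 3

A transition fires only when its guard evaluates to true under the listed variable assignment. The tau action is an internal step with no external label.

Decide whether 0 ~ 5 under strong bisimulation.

Refine partition for ~:
  π0 = {{0,1,2,3,4,5}}
  π1 = {{0,2,5},{1,3},{4}}
  π2 = {{0,5},{1,3},{2},{4}}
stable after 3 split(s): 4 block(s)
[0]={0,5}  [5]={0,5}

Answer: BISIMILAR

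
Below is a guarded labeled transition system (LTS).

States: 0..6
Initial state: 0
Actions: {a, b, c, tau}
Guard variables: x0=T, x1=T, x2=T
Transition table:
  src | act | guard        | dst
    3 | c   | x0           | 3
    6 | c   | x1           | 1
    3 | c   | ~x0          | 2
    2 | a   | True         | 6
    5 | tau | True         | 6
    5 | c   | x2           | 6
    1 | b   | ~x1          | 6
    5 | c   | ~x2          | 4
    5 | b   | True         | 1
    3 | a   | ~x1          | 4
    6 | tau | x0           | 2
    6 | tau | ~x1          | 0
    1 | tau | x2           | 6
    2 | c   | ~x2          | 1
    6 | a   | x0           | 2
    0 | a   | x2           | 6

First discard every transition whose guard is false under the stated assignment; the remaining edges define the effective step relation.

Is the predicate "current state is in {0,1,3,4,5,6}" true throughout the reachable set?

Safe = {0,1,3,4,5,6}
Reachable = {0,1,2,6}
  0: ✓
  1: ✓
  2: ✗ unsafe
  6: ✓
witness against invariant: a·tau → 2

Answer: INVARIANT VIOLATED at state 2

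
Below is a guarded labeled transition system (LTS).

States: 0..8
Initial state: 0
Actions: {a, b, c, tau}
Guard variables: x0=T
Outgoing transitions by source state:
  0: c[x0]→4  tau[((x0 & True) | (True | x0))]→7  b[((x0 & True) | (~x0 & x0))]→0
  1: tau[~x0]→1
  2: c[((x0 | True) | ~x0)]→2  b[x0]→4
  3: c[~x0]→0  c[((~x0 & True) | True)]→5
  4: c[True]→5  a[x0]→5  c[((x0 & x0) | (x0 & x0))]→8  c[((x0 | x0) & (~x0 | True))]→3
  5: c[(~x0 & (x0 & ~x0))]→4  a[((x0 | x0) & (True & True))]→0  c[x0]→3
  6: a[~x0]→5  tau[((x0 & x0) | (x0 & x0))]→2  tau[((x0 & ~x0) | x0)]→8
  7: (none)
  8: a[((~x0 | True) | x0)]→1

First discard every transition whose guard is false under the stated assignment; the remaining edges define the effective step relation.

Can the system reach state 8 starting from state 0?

Answer: REACHABLE

Working:
15 transition(s) survive guard evaluation.
depth 0: {0}
depth 1: {4,7}  total {0,4,7}
depth 2: {3,5,8}  total {0,3,4,5,7,8}
depth 3: {1}  total {0,1,3,4,5,7,8}
Reachable = {0,1,3,4,5,7,8}
trace reaching 8: c·c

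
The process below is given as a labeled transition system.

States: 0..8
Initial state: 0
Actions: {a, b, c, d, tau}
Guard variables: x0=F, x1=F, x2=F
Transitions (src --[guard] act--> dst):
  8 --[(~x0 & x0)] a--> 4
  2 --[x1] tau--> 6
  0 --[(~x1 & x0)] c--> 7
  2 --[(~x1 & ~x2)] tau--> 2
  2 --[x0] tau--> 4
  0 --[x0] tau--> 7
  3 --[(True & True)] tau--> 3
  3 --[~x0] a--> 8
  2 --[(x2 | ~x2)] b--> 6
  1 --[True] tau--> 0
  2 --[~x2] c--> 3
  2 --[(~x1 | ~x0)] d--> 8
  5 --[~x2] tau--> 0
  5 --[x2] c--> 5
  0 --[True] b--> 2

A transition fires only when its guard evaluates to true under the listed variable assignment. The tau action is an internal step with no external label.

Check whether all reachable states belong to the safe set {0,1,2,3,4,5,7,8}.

Allowed set {0,1,2,3,4,5,7,8}
R = {0,2,3,6,8}
  0: ✓
  2: ✓
  3: ✓
  6: VIOLATES
  8: ✓
counterexample path to 6: b·b

Answer: INVARIANT VIOLATED at state 6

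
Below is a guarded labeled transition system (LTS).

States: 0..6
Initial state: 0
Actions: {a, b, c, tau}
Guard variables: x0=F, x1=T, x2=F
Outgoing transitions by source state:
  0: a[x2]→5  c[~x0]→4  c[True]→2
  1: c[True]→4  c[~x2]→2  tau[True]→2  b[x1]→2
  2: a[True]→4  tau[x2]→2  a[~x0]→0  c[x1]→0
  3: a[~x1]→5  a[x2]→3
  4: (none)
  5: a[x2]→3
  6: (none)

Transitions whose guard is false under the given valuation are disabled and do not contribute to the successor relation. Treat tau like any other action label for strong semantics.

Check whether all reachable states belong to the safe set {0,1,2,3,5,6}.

Answer: INVARIANT VIOLATED at state 4

Trace:
Safe = {0,1,2,3,5,6}
Reachable = {0,2,4}
  0: ok
  2: ok
  4: ✗ unsafe
reach 4 via c — violates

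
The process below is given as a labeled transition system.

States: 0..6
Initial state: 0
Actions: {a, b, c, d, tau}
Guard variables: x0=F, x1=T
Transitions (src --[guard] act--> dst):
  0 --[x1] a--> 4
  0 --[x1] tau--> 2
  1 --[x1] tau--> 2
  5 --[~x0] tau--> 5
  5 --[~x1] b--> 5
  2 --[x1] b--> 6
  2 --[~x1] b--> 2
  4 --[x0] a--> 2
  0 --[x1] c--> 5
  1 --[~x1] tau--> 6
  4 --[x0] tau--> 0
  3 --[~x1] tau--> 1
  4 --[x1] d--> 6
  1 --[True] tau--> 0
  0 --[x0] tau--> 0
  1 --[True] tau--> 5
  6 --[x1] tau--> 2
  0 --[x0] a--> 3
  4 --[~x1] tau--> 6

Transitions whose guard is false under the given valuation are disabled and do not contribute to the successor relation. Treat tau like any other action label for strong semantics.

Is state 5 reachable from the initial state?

After dropping false guards: 10 live edges.
L0 = {0}
L1 = {2,4,5}  total {0,2,4,5}
L2 = {6}  total {0,2,4,5,6}
Reachable = {0,2,4,5,6}
trace reaching 5: c

Answer: REACHABLE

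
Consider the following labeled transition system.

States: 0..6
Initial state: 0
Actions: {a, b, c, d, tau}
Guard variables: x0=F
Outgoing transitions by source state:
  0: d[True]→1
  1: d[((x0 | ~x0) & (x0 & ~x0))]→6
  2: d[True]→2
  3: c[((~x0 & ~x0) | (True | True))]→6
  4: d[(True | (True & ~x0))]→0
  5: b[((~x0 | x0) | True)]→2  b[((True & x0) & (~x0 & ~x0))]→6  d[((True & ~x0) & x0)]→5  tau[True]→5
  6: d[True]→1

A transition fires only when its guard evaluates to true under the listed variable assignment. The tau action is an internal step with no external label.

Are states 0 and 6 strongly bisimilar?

Answer: BISIMILAR

Trace:
Refine partition for ~:
  P[0] = {{0,1,2,3,4,5,6}}
  P[1] = {{0,2,4,6},{1},{3},{5}}
  P[2] = {{0,6},{1},{2,4},{3},{5}}
  P[3] = {{0,6},{1},{2},{3},{4},{5}}
6 equivalence class(es) (converged in 4)
0∈{0,6}, 6∈{0,6}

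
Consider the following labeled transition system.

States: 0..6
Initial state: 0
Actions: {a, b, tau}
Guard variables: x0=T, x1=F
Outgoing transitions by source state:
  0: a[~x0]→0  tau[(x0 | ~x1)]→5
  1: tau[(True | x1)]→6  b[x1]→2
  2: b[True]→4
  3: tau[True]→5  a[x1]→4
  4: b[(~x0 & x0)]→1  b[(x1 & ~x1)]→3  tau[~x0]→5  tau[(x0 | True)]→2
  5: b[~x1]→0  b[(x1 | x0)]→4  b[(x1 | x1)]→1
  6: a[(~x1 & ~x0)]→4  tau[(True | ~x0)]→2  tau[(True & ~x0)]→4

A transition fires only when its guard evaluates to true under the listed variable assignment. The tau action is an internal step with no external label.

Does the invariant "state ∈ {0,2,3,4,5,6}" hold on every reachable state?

Inv-set: {0,2,3,4,5,6}
Reach set: {0,2,4,5}
  0: ✓
  2: ✓
  4: ✓
  5: ✓

Answer: INVARIANT HOLDS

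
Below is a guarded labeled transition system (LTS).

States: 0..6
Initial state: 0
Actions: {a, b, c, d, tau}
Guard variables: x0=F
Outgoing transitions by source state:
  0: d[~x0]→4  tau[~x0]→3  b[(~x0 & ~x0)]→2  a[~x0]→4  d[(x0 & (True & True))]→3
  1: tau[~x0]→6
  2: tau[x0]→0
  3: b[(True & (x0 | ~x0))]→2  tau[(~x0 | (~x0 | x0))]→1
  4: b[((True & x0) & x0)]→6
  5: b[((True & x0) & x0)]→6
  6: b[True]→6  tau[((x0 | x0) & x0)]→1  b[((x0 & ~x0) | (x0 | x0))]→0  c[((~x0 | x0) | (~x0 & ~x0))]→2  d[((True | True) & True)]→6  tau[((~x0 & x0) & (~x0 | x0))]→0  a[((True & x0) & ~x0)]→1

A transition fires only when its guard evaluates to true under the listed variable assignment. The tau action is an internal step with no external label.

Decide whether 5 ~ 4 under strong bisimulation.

Answer: BISIMILAR

Working:
Refine partition for ~:
  π0 = {{0,1,2,3,4,5,6}}
  π1 = {{0},{1},{2,4,5},{3},{6}}
Fixed point at round 2; 5 class(es).
class of 5: {2,4,5}; class of 4: {2,4,5}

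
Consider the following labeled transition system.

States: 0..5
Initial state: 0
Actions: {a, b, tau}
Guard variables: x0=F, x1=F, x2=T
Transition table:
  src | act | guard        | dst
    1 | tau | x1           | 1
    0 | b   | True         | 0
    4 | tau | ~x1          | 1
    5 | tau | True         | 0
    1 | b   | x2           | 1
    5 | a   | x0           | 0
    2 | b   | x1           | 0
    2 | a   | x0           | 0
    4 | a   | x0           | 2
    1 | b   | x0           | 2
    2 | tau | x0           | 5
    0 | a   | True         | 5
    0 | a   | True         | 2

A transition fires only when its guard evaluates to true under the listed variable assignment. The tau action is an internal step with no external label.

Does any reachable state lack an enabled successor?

Answer: DEADLOCK at state 2

Working:
Reach set: {0,2,5}
  0: a→2  a→5  b→0  [deg 3]
  2: ∅  [STUCK]
  5: tau→0  [deg 1]
Path to 2: a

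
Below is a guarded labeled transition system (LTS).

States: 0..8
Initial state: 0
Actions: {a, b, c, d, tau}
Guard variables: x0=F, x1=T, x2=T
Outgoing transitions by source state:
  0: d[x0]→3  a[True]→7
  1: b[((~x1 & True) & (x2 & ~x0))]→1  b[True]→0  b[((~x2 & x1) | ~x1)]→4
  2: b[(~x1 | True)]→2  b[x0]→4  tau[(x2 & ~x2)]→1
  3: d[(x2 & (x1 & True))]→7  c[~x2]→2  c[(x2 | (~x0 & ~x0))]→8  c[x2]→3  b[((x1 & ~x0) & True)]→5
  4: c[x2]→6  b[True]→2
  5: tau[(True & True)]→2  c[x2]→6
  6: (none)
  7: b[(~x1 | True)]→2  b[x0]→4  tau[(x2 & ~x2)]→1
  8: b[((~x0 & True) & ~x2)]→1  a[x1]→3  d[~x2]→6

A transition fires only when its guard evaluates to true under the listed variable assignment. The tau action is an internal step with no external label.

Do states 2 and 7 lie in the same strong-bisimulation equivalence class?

Bisimulation quotient by refinement:
  round 0: {{0,1,2,3,4,5,6,7,8}}
  round 1: {{0,8},{1,2,7},{3},{4},{5},{6}}
  round 2: {{0},{1},{2,7},{3},{4},{5},{6},{8}}
stable after 3 split(s): 8 block(s)
[2]={2,7}  [7]={2,7}

Answer: BISIMILAR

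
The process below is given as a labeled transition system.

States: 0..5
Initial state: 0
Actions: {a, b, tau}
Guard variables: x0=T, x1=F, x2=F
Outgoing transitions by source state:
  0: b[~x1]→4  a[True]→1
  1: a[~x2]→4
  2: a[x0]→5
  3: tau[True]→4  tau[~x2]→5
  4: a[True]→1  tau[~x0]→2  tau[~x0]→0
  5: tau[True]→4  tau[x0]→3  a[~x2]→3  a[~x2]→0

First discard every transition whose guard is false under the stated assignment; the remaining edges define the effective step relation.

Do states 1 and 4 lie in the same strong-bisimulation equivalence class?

Answer: BISIMILAR

Working:
Refine partition for ~:
  P[0] = {{0,1,2,3,4,5}}
  P[1] = {{0},{1,2,4},{3},{5}}
  P[2] = {{0},{1,4},{2},{3},{5}}
stable after 3 split(s): 5 block(s)
class of 1: {1,4}; class of 4: {1,4}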